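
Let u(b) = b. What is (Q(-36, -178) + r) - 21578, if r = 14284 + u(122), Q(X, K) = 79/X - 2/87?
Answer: -7489883/1044 ≈ -7174.2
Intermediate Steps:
Q(X, K) = -2/87 + 79/X (Q(X, K) = 79/X - 2*1/87 = 79/X - 2/87 = -2/87 + 79/X)
r = 14406 (r = 14284 + 122 = 14406)
(Q(-36, -178) + r) - 21578 = ((-2/87 + 79/(-36)) + 14406) - 21578 = ((-2/87 + 79*(-1/36)) + 14406) - 21578 = ((-2/87 - 79/36) + 14406) - 21578 = (-2315/1044 + 14406) - 21578 = 15037549/1044 - 21578 = -7489883/1044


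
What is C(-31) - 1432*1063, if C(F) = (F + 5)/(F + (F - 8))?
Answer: -53277547/35 ≈ -1.5222e+6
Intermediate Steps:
C(F) = (5 + F)/(-8 + 2*F) (C(F) = (5 + F)/(F + (-8 + F)) = (5 + F)/(-8 + 2*F))
C(-31) - 1432*1063 = (5 - 31)/(2*(-4 - 31)) - 1432*1063 = (1/2)*(-26)/(-35) - 1522216 = (1/2)*(-1/35)*(-26) - 1522216 = 13/35 - 1522216 = -53277547/35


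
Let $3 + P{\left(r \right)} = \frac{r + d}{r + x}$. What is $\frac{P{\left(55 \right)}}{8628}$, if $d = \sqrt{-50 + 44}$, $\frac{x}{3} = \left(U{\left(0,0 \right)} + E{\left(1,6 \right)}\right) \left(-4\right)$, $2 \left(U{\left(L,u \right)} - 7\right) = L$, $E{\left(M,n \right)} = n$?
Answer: $- \frac{179}{435714} - \frac{i \sqrt{6}}{871428} \approx -0.00041082 - 2.8109 \cdot 10^{-6} i$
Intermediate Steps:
$U{\left(L,u \right)} = 7 + \frac{L}{2}$
$x = -156$ ($x = 3 \left(\left(7 + \frac{1}{2} \cdot 0\right) + 6\right) \left(-4\right) = 3 \left(\left(7 + 0\right) + 6\right) \left(-4\right) = 3 \left(7 + 6\right) \left(-4\right) = 3 \cdot 13 \left(-4\right) = 3 \left(-52\right) = -156$)
$d = i \sqrt{6}$ ($d = \sqrt{-6} = i \sqrt{6} \approx 2.4495 i$)
$P{\left(r \right)} = -3 + \frac{r + i \sqrt{6}}{-156 + r}$ ($P{\left(r \right)} = -3 + \frac{r + i \sqrt{6}}{r - 156} = -3 + \frac{r + i \sqrt{6}}{-156 + r}$)
$\frac{P{\left(55 \right)}}{8628} = \frac{\frac{1}{-156 + 55} \left(468 - 110 + i \sqrt{6}\right)}{8628} = \frac{468 - 110 + i \sqrt{6}}{-101} \cdot \frac{1}{8628} = - \frac{358 + i \sqrt{6}}{101} \cdot \frac{1}{8628} = \left(- \frac{358}{101} - \frac{i \sqrt{6}}{101}\right) \frac{1}{8628} = - \frac{179}{435714} - \frac{i \sqrt{6}}{871428}$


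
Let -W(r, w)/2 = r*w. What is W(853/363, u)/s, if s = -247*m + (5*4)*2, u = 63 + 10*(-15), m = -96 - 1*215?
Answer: 49474/9299697 ≈ 0.0053200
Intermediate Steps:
m = -311 (m = -96 - 215 = -311)
u = -87 (u = 63 - 150 = -87)
W(r, w) = -2*r*w
s = 76857 (s = -247*(-311) + (5*4)*2 = 76817 + 20*2 = 76817 + 40 = 76857)
W(853/363, u)/s = -2*853/363*(-87)/76857 = -2*853*(1/363)*(-87)*(1/76857) = -2*853/363*(-87)*(1/76857) = (49474/121)*(1/76857) = 49474/9299697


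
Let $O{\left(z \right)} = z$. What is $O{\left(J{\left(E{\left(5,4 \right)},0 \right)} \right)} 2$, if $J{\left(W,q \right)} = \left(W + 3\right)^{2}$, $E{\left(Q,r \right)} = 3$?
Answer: $72$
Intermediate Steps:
$J{\left(W,q \right)} = \left(3 + W\right)^{2}$
$O{\left(J{\left(E{\left(5,4 \right)},0 \right)} \right)} 2 = \left(3 + 3\right)^{2} \cdot 2 = 6^{2} \cdot 2 = 36 \cdot 2 = 72$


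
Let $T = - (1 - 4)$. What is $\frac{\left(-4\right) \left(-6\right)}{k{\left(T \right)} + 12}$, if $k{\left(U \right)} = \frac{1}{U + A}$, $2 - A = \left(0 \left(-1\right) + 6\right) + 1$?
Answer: $\frac{48}{23} \approx 2.087$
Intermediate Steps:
$A = -5$ ($A = 2 - \left(\left(0 \left(-1\right) + 6\right) + 1\right) = 2 - \left(\left(0 + 6\right) + 1\right) = 2 - \left(6 + 1\right) = 2 - 7 = -5$)
$T = 3$ ($T = \left(-1\right) \left(-3\right) = 3$)
$k{\left(U \right)} = \frac{1}{-5 + U}$ ($k{\left(U \right)} = \frac{1}{U - 5} = \frac{1}{-5 + U}$)
$\frac{\left(-4\right) \left(-6\right)}{k{\left(T \right)} + 12} = \frac{\left(-4\right) \left(-6\right)}{\frac{1}{-5 + 3} + 12} = \frac{24}{\frac{1}{-2} + 12} = \frac{24}{- \frac{1}{2} + 12} = \frac{24}{\frac{23}{2}} = 24 \cdot \frac{2}{23} = \frac{48}{23}$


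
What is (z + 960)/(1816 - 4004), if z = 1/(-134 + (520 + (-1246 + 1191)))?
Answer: -317761/724228 ≈ -0.43876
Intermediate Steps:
z = 1/331 (z = 1/(-134 + (520 - 55)) = 1/(-134 + 465) = 1/331 ≈ 0.0030211)
(z + 960)/(1816 - 4004) = (1/331 + 960)/(1816 - 4004) = (317761/331)/(-2188) = (317761/331)*(-1/2188) = -317761/724228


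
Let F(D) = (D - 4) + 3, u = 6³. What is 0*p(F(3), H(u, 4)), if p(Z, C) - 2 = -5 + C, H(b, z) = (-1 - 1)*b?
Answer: 0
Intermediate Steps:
u = 216
H(b, z) = -2*b
F(D) = -1 + D (F(D) = (-4 + D) + 3 = -1 + D)
p(Z, C) = -3 + C (p(Z, C) = 2 + (-5 + C) = -3 + C)
0*p(F(3), H(u, 4)) = 0*(-3 - 2*216) = 0*(-3 - 432) = 0*(-435) = 0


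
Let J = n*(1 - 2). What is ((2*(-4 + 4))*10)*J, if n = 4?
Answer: 0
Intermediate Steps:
J = -4 (J = 4*(1 - 2) = 4*(-1) = -4)
((2*(-4 + 4))*10)*J = ((2*(-4 + 4))*10)*(-4) = ((2*0)*10)*(-4) = (0*10)*(-4) = 0*(-4) = 0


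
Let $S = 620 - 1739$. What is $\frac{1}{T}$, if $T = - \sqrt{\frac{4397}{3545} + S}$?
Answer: $\frac{i \sqrt{14046913610}}{3962458} \approx 0.029911 i$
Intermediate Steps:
$S = -1119$ ($S = 620 - 1739 = -1119$)
$T = - \frac{i \sqrt{14046913610}}{3545}$ ($T = - \sqrt{\frac{4397}{3545} - 1119} = - \sqrt{- \frac{3962458}{3545}} = - \frac{i \sqrt{14046913610}}{3545} \approx - 33.433 i$)
$\frac{1}{T} = \frac{1}{\left(- \frac{1}{3545}\right) i \sqrt{14046913610}} = \frac{i \sqrt{14046913610}}{3962458}$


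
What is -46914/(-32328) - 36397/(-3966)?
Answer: 37852865/3561468 ≈ 10.628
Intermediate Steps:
-46914/(-32328) - 36397/(-3966) = -46914*(-1/32328) - 36397*(-1/3966) = 7819/5388 + 36397/3966 = 37852865/3561468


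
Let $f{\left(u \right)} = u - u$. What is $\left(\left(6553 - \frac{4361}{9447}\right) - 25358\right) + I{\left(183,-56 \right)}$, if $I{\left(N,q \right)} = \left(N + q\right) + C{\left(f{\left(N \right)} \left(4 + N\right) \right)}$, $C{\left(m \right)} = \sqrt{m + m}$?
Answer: $- \frac{176455427}{9447} \approx -18678.0$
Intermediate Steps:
$f{\left(u \right)} = 0$
$C{\left(m \right)} = \sqrt{2} \sqrt{m}$ ($C{\left(m \right)} = \sqrt{2 m} = \sqrt{2} \sqrt{m}$)
$I{\left(N,q \right)} = N + q$ ($I{\left(N,q \right)} = \left(N + q\right) + \sqrt{2} \sqrt{0 \left(4 + N\right)} = \left(N + q\right) + \sqrt{2} \sqrt{0} = \left(N + q\right) + \sqrt{2} \cdot 0 = \left(N + q\right) + 0 = N + q$)
$\left(\left(6553 - \frac{4361}{9447}\right) - 25358\right) + I{\left(183,-56 \right)} = \left(\left(6553 - \frac{4361}{9447}\right) - 25358\right) + \left(183 - 56\right) = \left(\left(6553 - 4361 \cdot \frac{1}{9447}\right) - 25358\right) + 127 = \left(\left(6553 - \frac{4361}{9447}\right) - 25358\right) + 127 = \left(\frac{61901830}{9447} - 25358\right) + 127 = - \frac{177655196}{9447} + 127 = - \frac{176455427}{9447}$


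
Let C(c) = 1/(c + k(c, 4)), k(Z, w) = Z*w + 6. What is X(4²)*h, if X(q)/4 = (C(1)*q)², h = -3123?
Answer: -3197952/121 ≈ -26429.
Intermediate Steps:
k(Z, w) = 6 + Z*w
C(c) = 1/(6 + 5*c) (C(c) = 1/(c + (6 + c*4)) = 1/(c + (6 + 4*c)) = 1/(6 + 5*c))
X(q) = 4*q²/121 (X(q) = 4*(q/(6 + 5*1))² = 4*(q/(6 + 5))² = 4*(q/11)² = 4*(q²/121) = 4*q²/121)
X(4²)*h = (4*(4²)²/121)*(-3123) = ((4/121)*16²)*(-3123) = ((4/121)*256)*(-3123) = (1024/121)*(-3123) = -3197952/121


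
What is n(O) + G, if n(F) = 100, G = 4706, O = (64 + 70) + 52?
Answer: 4806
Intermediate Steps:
O = 186 (O = 134 + 52 = 186)
n(O) + G = 100 + 4706 = 4806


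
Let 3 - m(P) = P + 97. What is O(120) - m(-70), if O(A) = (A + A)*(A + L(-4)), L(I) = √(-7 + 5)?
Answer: 28824 + 240*I*√2 ≈ 28824.0 + 339.41*I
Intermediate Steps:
L(I) = I*√2 (L(I) = √(-2) = I*√2)
m(P) = -94 - P (m(P) = 3 - (P + 97) = 3 - (97 + P) = 3 + (-97 - P) = -94 - P)
O(A) = 2*A*(A + I*√2) (O(A) = (A + A)*(A + I*√2) = (2*A)*(A + I*√2) = 2*A*(A + I*√2))
O(120) - m(-70) = 2*120*(120 + I*√2) - (-94 - 1*(-70)) = (28800 + 240*I*√2) - (-94 + 70) = (28800 + 240*I*√2) - 1*(-24) = (28800 + 240*I*√2) + 24 = 28824 + 240*I*√2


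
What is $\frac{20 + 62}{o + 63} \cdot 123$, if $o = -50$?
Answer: $\frac{10086}{13} \approx 775.85$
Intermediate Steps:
$\frac{20 + 62}{o + 63} \cdot 123 = \frac{20 + 62}{-50 + 63} \cdot 123 = \frac{82}{13} \cdot 123 = \frac{10086}{13}$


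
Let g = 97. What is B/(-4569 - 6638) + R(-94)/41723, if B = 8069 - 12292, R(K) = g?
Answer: 177283308/467589661 ≈ 0.37914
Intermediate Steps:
R(K) = 97
B = -4223
B/(-4569 - 6638) + R(-94)/41723 = -4223/(-4569 - 6638) + 97/41723 = -4223/(-11207) + 97*(1/41723) = -4223*(-1/11207) + 97/41723 = 4223/11207 + 97/41723 = 177283308/467589661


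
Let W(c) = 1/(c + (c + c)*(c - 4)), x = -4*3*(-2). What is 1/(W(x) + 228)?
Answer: 984/224353 ≈ 0.0043859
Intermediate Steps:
x = 24 (x = -12*(-2) = 24)
W(c) = 1/(c + 2*c*(-4 + c)) (W(c) = 1/(c + (2*c)*(-4 + c)) = 1/(c + 2*c*(-4 + c)))
1/(W(x) + 228) = 1/(1/(24*(-7 + 2*24)) + 228) = 1/(1/(24*(-7 + 48)) + 228) = 1/((1/24)/41 + 228) = 1/((1/24)*(1/41) + 228) = 1/(1/984 + 228) = 1/(224353/984) = 984/224353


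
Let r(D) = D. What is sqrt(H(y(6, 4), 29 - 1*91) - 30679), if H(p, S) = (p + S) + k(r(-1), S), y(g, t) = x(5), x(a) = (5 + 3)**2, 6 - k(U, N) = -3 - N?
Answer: I*sqrt(30730) ≈ 175.3*I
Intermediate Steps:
k(U, N) = 9 + N (k(U, N) = 6 - (-3 - N) = 6 + (3 + N) = 9 + N)
x(a) = 64 (x(a) = 8**2 = 64)
y(g, t) = 64
H(p, S) = 9 + p + 2*S (H(p, S) = (p + S) + (9 + S) = (S + p) + (9 + S) = 9 + p + 2*S)
sqrt(H(y(6, 4), 29 - 1*91) - 30679) = sqrt((9 + 64 + 2*(29 - 1*91)) - 30679) = sqrt((9 + 64 + 2*(29 - 91)) - 30679) = sqrt((9 + 64 + 2*(-62)) - 30679) = sqrt((9 + 64 - 124) - 30679) = sqrt(-51 - 30679) = sqrt(-30730) = I*sqrt(30730)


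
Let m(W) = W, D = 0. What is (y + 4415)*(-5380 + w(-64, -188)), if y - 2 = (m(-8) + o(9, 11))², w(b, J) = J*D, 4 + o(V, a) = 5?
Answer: -24027080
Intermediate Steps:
o(V, a) = 1 (o(V, a) = -4 + 5 = 1)
w(b, J) = 0 (w(b, J) = J*0 = 0)
y = 51 (y = 2 + (-8 + 1)² = 2 + (-7)² = 2 + 49 = 51)
(y + 4415)*(-5380 + w(-64, -188)) = (51 + 4415)*(-5380 + 0) = 4466*(-5380) = -24027080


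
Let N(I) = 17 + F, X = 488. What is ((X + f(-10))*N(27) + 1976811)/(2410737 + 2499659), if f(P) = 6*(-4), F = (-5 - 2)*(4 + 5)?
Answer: 1955467/4910396 ≈ 0.39823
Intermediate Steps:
F = -63 (F = -7*9 = -63)
f(P) = -24
N(I) = -46 (N(I) = 17 - 63 = -46)
((X + f(-10))*N(27) + 1976811)/(2410737 + 2499659) = ((488 - 24)*(-46) + 1976811)/(2410737 + 2499659) = (464*(-46) + 1976811)/4910396 = (-21344 + 1976811)*(1/4910396) = 1955467*(1/4910396) = 1955467/4910396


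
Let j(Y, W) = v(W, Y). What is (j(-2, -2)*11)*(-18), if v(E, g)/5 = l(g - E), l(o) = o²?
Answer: 0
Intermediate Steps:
v(E, g) = 5*(g - E)²
j(Y, W) = 5*(W - Y)²
(j(-2, -2)*11)*(-18) = ((5*(-2 - 1*(-2))²)*11)*(-18) = ((5*(-2 + 2)²)*11)*(-18) = ((5*0²)*11)*(-18) = ((5*0)*11)*(-18) = (0*11)*(-18) = 0*(-18) = 0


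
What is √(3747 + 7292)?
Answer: √11039 ≈ 105.07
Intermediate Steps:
√(3747 + 7292) = √11039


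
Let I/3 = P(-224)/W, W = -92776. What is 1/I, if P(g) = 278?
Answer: -46388/417 ≈ -111.24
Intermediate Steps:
I = -417/46388 (I = 3*(278/(-92776)) = 3*(278*(-1/92776)) = 3*(-139/46388) = -417/46388 ≈ -0.0089894)
1/I = 1/(-417/46388) = -46388/417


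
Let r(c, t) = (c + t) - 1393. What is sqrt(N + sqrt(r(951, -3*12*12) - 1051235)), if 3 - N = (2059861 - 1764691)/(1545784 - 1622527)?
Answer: sqrt(4480077273 + 5889488049*I*sqrt(12989))/25581 ≈ 22.722 + 22.571*I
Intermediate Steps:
r(c, t) = -1393 + c + t
N = 175133/25581 (N = 3 - (2059861 - 1764691)/(1545784 - 1622527) = 3 - 295170/(-76743) = 3 - 295170*(-1)/76743 = 3 - 1*(-98390/25581) = 3 + 98390/25581 = 175133/25581 ≈ 6.8462)
sqrt(N + sqrt(r(951, -3*12*12) - 1051235)) = sqrt(175133/25581 + sqrt((-1393 + 951 - 3*12*12) - 1051235)) = sqrt(175133/25581 + sqrt((-1393 + 951 - 36*12) - 1051235)) = sqrt(175133/25581 + sqrt((-1393 + 951 - 432) - 1051235)) = sqrt(175133/25581 + sqrt(-874 - 1051235)) = sqrt(175133/25581 + sqrt(-1052109)) = sqrt(175133/25581 + 9*I*sqrt(12989))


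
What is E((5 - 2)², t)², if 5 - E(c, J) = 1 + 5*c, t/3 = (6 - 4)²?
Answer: 1681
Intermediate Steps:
t = 12 (t = 3*(6 - 4)² = 3*2² = 3*4 = 12)
E(c, J) = 4 - 5*c (E(c, J) = 5 - (1 + 5*c) = 5 + (-1 - 5*c) = 4 - 5*c)
E((5 - 2)², t)² = (4 - 5*(5 - 2)²)² = (4 - 5*3²)² = (4 - 5*9)² = (4 - 45)² = (-41)² = 1681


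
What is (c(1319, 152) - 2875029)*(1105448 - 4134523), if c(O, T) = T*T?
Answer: 8638694719375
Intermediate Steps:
c(O, T) = T²
(c(1319, 152) - 2875029)*(1105448 - 4134523) = (152² - 2875029)*(1105448 - 4134523) = (23104 - 2875029)*(-3029075) = -2851925*(-3029075) = 8638694719375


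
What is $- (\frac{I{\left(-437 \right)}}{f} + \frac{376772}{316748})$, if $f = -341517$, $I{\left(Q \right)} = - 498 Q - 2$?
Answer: $- \frac{1357774463}{2458518789} \approx -0.55227$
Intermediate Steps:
$I{\left(Q \right)} = -2 - 498 Q$
$- (\frac{I{\left(-437 \right)}}{f} + \frac{376772}{316748}) = - (\frac{-2 - -217626}{-341517} + \frac{376772}{316748}) = - (\left(-2 + 217626\right) \left(- \frac{1}{341517}\right) + 376772 \cdot \frac{1}{316748}) = - (217624 \left(- \frac{1}{341517}\right) + \frac{94193}{79187}) = - (- \frac{19784}{31047} + \frac{94193}{79187}) = \left(-1\right) \frac{1357774463}{2458518789} = - \frac{1357774463}{2458518789}$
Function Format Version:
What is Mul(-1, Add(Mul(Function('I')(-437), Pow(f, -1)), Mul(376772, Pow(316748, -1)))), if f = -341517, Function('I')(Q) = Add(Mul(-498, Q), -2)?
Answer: Rational(-1357774463, 2458518789) ≈ -0.55227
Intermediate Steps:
Function('I')(Q) = Add(-2, Mul(-498, Q))
Mul(-1, Add(Mul(Function('I')(-437), Pow(f, -1)), Mul(376772, Pow(316748, -1)))) = Mul(-1, Add(Mul(Add(-2, Mul(-498, -437)), Pow(-341517, -1)), Mul(376772, Pow(316748, -1)))) = Mul(-1, Add(Mul(Add(-2, 217626), Rational(-1, 341517)), Mul(376772, Rational(1, 316748)))) = Mul(-1, Add(Mul(217624, Rational(-1, 341517)), Rational(94193, 79187))) = Mul(-1, Add(Rational(-19784, 31047), Rational(94193, 79187))) = Mul(-1, Rational(1357774463, 2458518789)) = Rational(-1357774463, 2458518789)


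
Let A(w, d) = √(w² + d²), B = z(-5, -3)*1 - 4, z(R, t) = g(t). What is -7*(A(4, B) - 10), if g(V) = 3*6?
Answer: 70 - 14*√53 ≈ -31.922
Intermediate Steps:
g(V) = 18
z(R, t) = 18
B = 14 (B = 18*1 - 4 = 18 - 4 = 14)
A(w, d) = √(d² + w²)
-7*(A(4, B) - 10) = -7*(√(14² + 4²) - 10) = -7*(√(196 + 16) - 10) = -7*(√212 - 10) = -7*(2*√53 - 10) = -7*(-10 + 2*√53) = 70 - 14*√53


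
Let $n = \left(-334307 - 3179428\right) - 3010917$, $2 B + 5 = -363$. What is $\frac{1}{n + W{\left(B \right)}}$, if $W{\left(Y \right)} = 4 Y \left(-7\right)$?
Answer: $- \frac{1}{6519500} \approx -1.5339 \cdot 10^{-7}$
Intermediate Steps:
$B = -184$ ($B = - \frac{5}{2} + \frac{1}{2} \left(-363\right) = - \frac{5}{2} - \frac{363}{2} = -184$)
$n = -6524652$ ($n = -3513735 - 3010917 = -6524652$)
$W{\left(Y \right)} = - 28 Y$
$\frac{1}{n + W{\left(B \right)}} = \frac{1}{-6524652 - -5152} = \frac{1}{-6524652 + 5152} = \frac{1}{-6519500} = - \frac{1}{6519500}$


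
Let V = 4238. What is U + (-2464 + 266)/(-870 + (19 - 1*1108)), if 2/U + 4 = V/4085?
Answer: 1765861/3951303 ≈ 0.44691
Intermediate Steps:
U = -4085/6051 (U = 2/(-4 + 4238/4085) = 2/(-12102/4085) = 2*(-4085/12102) = -4085/6051 ≈ -0.67509)
U + (-2464 + 266)/(-870 + (19 - 1*1108)) = -4085/6051 + (-2464 + 266)/(-870 + (19 - 1*1108)) = -4085/6051 - 2198/(-870 + (19 - 1108)) = -4085/6051 - 2198/(-870 - 1089) = -4085/6051 - 2198/(-1959) = -4085/6051 - 2198*(-1/1959) = -4085/6051 + 2198/1959 = 1765861/3951303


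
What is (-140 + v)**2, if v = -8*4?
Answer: 29584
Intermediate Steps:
v = -32
(-140 + v)**2 = (-140 - 32)**2 = (-172)**2 = 29584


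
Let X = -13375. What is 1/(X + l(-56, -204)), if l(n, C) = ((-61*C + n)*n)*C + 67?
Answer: 1/141507204 ≈ 7.0668e-9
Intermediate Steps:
l(n, C) = 67 + C*n*(n - 61*C) (l(n, C) = ((n - 61*C)*n)*C + 67 = (n*(n - 61*C))*C + 67 = C*n*(n - 61*C) + 67 = 67 + C*n*(n - 61*C))
1/(X + l(-56, -204)) = 1/(-13375 + (67 - 204*(-56)² - 61*(-56)*(-204)²)) = 1/(-13375 + (67 - 204*3136 - 61*(-56)*41616)) = 1/(-13375 + (67 - 639744 + 142160256)) = 1/(-13375 + 141520579) = 1/141507204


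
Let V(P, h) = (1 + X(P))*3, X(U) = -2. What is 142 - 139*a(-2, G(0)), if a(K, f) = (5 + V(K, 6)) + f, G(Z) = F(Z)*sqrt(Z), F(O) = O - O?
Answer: -136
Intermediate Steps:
F(O) = 0
V(P, h) = -3 (V(P, h) = (1 - 2)*3 = -1*3 = -3)
G(Z) = 0 (G(Z) = 0*sqrt(Z) = 0)
a(K, f) = 2 + f (a(K, f) = (5 - 3) + f = 2 + f)
142 - 139*a(-2, G(0)) = 142 - 139*(2 + 0) = 142 - 139*2 = 142 - 278 = -136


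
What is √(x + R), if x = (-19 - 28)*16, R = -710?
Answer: I*√1462 ≈ 38.236*I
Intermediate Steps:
x = -752 (x = -47*16 = -752)
√(x + R) = √(-752 - 710) = √(-1462) = I*√1462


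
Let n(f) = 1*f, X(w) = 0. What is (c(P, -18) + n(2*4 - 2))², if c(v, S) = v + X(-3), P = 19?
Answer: 625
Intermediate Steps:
c(v, S) = v (c(v, S) = v + 0 = v)
n(f) = f
(c(P, -18) + n(2*4 - 2))² = (19 + (2*4 - 2))² = (19 + (8 - 2))² = (19 + 6)² = 25² = 625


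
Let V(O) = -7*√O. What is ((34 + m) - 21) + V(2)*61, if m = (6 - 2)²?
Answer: 29 - 427*√2 ≈ -574.87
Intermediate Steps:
m = 16 (m = 4² = 16)
((34 + m) - 21) + V(2)*61 = ((34 + 16) - 21) - 7*√2*61 = (50 - 21) - 427*√2 = 29 - 427*√2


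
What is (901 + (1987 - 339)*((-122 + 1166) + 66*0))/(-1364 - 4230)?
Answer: -1721413/5594 ≈ -307.72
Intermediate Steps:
(901 + (1987 - 339)*((-122 + 1166) + 66*0))/(-1364 - 4230) = (901 + 1648*(1044 + 0))/(-5594) = (901 + 1648*1044)*(-1/5594) = (901 + 1720512)*(-1/5594) = 1721413*(-1/5594) = -1721413/5594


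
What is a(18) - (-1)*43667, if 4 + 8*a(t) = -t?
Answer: 174657/4 ≈ 43664.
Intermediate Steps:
a(t) = -½ - t/8 (a(t) = -½ + (-t)/8 = -½ - t/8)
a(18) - (-1)*43667 = (-½ - ⅛*18) - (-1)*43667 = (-½ - 9/4) - 1*(-43667) = -11/4 + 43667 = 174657/4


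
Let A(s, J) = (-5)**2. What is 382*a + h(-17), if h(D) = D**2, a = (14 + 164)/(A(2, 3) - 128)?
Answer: -38229/103 ≈ -371.16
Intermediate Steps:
A(s, J) = 25
a = -178/103 (a = (14 + 164)/(25 - 128) = 178/(-103) = 178*(-1/103) = -178/103 ≈ -1.7282)
382*a + h(-17) = 382*(-178/103) + (-17)**2 = -67996/103 + 289 = -38229/103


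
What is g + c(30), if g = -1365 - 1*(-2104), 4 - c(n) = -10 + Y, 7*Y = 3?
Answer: 5268/7 ≈ 752.57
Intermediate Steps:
Y = 3/7 (Y = (1/7)*3 = 3/7 ≈ 0.42857)
c(n) = 95/7 (c(n) = 4 - (-10 + 3/7) = 4 - 1*(-67/7) = 4 + 67/7 = 95/7)
g = 739 (g = -1365 + 2104 = 739)
g + c(30) = 739 + 95/7 = 5268/7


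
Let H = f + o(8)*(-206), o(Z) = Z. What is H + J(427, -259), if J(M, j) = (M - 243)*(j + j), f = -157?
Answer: -97117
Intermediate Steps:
J(M, j) = 2*j*(-243 + M) (J(M, j) = (-243 + M)*(2*j) = 2*j*(-243 + M))
H = -1805 (H = -157 + 8*(-206) = -157 - 1648 = -1805)
H + J(427, -259) = -1805 + 2*(-259)*(-243 + 427) = -1805 + 2*(-259)*184 = -1805 - 95312 = -97117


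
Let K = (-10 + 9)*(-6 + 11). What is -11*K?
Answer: 55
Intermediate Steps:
K = -5 (K = -1*5 = -5)
-11*K = -11*(-5) = 55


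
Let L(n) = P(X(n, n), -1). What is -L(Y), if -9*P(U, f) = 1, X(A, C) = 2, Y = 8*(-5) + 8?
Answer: ⅑ ≈ 0.11111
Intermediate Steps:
Y = -32 (Y = -40 + 8 = -32)
P(U, f) = -⅑ (P(U, f) = -⅑*1 = -⅑)
L(n) = -⅑
-L(Y) = -1*(-⅑) = ⅑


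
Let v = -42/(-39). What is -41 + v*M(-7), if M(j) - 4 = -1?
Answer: -491/13 ≈ -37.769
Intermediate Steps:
M(j) = 3 (M(j) = 4 - 1 = 3)
v = 14/13 (v = -42*(-1/39) = 14/13 ≈ 1.0769)
-41 + v*M(-7) = -41 + (14/13)*3 = -41 + 42/13 = -491/13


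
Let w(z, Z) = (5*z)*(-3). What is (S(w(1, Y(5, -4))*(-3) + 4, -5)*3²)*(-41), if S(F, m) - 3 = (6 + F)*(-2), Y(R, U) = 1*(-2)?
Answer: 39483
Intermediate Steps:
Y(R, U) = -2
w(z, Z) = -15*z
S(F, m) = -9 - 2*F (S(F, m) = 3 + (6 + F)*(-2) = 3 + (-12 - 2*F) = -9 - 2*F)
(S(w(1, Y(5, -4))*(-3) + 4, -5)*3²)*(-41) = ((-9 - 2*(-15*1*(-3) + 4))*3²)*(-41) = ((-9 - 2*(-15*(-3) + 4))*9)*(-41) = ((-9 - 2*(45 + 4))*9)*(-41) = ((-9 - 2*49)*9)*(-41) = ((-9 - 98)*9)*(-41) = -107*9*(-41) = -963*(-41) = 39483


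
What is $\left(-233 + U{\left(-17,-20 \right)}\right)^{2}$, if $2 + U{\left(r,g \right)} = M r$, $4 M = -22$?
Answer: $\frac{80089}{4} \approx 20022.0$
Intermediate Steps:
$M = - \frac{11}{2}$ ($M = \frac{1}{4} \left(-22\right) = - \frac{11}{2} \approx -5.5$)
$U{\left(r,g \right)} = -2 - \frac{11 r}{2}$
$\left(-233 + U{\left(-17,-20 \right)}\right)^{2} = \left(-233 - - \frac{183}{2}\right)^{2} = \left(-233 + \left(-2 + \frac{187}{2}\right)\right)^{2} = \left(-233 + \frac{183}{2}\right)^{2} = \left(- \frac{283}{2}\right)^{2} = \frac{80089}{4}$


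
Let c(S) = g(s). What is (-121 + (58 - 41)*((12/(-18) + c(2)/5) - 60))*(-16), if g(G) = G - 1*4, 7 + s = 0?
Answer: 285536/15 ≈ 19036.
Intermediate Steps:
s = -7 (s = -7 + 0 = -7)
g(G) = -4 + G (g(G) = G - 4 = -4 + G)
c(S) = -11 (c(S) = -4 - 7 = -11)
(-121 + (58 - 41)*((12/(-18) + c(2)/5) - 60))*(-16) = (-121 + (58 - 41)*((12/(-18) - 11/5) - 60))*(-16) = (-121 + 17*((12*(-1/18) - 11*⅕) - 60))*(-16) = (-121 + 17*((-⅔ - 11/5) - 60))*(-16) = (-121 + 17*(-43/15 - 60))*(-16) = (-121 + 17*(-943/15))*(-16) = (-121 - 16031/15)*(-16) = -17846/15*(-16) = 285536/15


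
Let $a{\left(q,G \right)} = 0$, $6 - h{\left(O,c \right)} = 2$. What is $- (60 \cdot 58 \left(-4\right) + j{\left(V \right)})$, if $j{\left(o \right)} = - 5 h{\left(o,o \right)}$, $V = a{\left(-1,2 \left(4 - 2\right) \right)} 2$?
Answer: $13940$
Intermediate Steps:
$h{\left(O,c \right)} = 4$ ($h{\left(O,c \right)} = 6 - 2 = 4$)
$V = 0$ ($V = 0 \cdot 2 = 0$)
$j{\left(o \right)} = -20$ ($j{\left(o \right)} = \left(-5\right) 4 = -20$)
$- (60 \cdot 58 \left(-4\right) + j{\left(V \right)}) = - (60 \cdot 58 \left(-4\right) - 20) = - (60 \left(-232\right) - 20) = - (-13920 - 20) = \left(-1\right) \left(-13940\right) = 13940$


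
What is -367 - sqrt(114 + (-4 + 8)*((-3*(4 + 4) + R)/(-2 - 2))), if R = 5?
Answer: -367 - sqrt(133) ≈ -378.53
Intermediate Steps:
-367 - sqrt(114 + (-4 + 8)*((-3*(4 + 4) + R)/(-2 - 2))) = -367 - sqrt(114 + (-4 + 8)*((-3*(4 + 4) + 5)/(-2 - 2))) = -367 - sqrt(114 + 4*((-3*8 + 5)/(-4))) = -367 - sqrt(114 + 4*((-24 + 5)*(-1/4))) = -367 - sqrt(114 + 4*(-19*(-1/4))) = -367 - sqrt(114 + 4*(19/4)) = -367 - sqrt(114 + 19) = -367 - sqrt(133)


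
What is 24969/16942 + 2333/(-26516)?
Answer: 311276159/224617036 ≈ 1.3858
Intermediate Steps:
24969/16942 + 2333/(-26516) = 24969*(1/16942) + 2333*(-1/26516) = 24969/16942 - 2333/26516 = 311276159/224617036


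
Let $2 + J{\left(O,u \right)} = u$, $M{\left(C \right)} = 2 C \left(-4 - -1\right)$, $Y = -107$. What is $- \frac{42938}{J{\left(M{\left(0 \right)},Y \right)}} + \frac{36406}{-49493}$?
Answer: $\frac{2121162180}{5394737} \approx 393.19$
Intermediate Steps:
$M{\left(C \right)} = - 6 C$ ($M{\left(C \right)} = 2 C \left(-4 + 1\right) = 2 C \left(-3\right) = - 6 C$)
$J{\left(O,u \right)} = -2 + u$
$- \frac{42938}{J{\left(M{\left(0 \right)},Y \right)}} + \frac{36406}{-49493} = - \frac{42938}{-2 - 107} + \frac{36406}{-49493} = - \frac{42938}{-109} + 36406 \left(- \frac{1}{49493}\right) = \left(-42938\right) \left(- \frac{1}{109}\right) - \frac{36406}{49493} = \frac{42938}{109} - \frac{36406}{49493} = \frac{2121162180}{5394737}$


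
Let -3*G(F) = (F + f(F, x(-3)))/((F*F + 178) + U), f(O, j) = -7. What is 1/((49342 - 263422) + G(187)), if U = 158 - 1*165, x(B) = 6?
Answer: -1757/376138563 ≈ -4.6712e-6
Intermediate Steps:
U = -7 (U = 158 - 165 = -7)
G(F) = -(-7 + F)/(3*(171 + F**2)) (G(F) = -(F - 7)/(3*((F*F + 178) - 7)) = -(-7 + F)/(3*((F**2 + 178) - 7)) = -(-7 + F)/(3*((178 + F**2) - 7)) = -(-7 + F)/(3*(171 + F**2)))
1/((49342 - 263422) + G(187)) = 1/((49342 - 263422) + (7 - 1*187)/(3*(171 + 187**2))) = 1/(-214080 + (7 - 187)/(3*(171 + 34969))) = 1/(-214080 + (1/3)*(-180)/35140) = 1/(-214080 + (1/3)*(1/35140)*(-180)) = 1/(-214080 - 3/1757) = 1/(-376138563/1757) = -1757/376138563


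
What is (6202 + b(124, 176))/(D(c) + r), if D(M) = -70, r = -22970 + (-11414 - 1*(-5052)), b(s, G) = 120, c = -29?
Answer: -3161/14701 ≈ -0.21502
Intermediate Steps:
r = -29332 (r = -22970 + (-11414 + 5052) = -22970 - 6362 = -29332)
(6202 + b(124, 176))/(D(c) + r) = (6202 + 120)/(-70 - 29332) = 6322/(-29402) = 6322*(-1/29402) = -3161/14701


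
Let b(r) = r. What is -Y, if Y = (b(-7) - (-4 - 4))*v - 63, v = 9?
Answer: 54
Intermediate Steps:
Y = -54 (Y = (-7 - (-4 - 4))*9 - 63 = (-7 - (-8))*9 - 63 = (-7 - 1*(-8))*9 - 63 = (-7 + 8)*9 - 63 = 1*9 - 63 = 9 - 63 = -54)
-Y = -1*(-54) = 54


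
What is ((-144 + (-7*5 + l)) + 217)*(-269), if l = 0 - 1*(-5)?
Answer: -11567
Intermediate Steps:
l = 5 (l = 0 + 5 = 5)
((-144 + (-7*5 + l)) + 217)*(-269) = ((-144 + (-7*5 + 5)) + 217)*(-269) = ((-144 + (-35 + 5)) + 217)*(-269) = ((-144 - 30) + 217)*(-269) = (-174 + 217)*(-269) = 43*(-269) = -11567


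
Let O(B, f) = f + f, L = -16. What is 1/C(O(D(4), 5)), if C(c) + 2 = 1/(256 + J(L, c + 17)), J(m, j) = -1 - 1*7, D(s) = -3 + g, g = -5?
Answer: -248/495 ≈ -0.50101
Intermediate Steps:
D(s) = -8 (D(s) = -3 - 5 = -8)
O(B, f) = 2*f
J(m, j) = -8 (J(m, j) = -1 - 7 = -8)
C(c) = -495/248 (C(c) = -2 + 1/(256 - 8) = -2 + 1/248 = -495/248)
1/C(O(D(4), 5)) = 1/(-495/248) = -248/495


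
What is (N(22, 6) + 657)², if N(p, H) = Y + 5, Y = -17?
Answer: 416025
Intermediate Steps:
N(p, H) = -12 (N(p, H) = -17 + 5 = -12)
(N(22, 6) + 657)² = (-12 + 657)² = 645² = 416025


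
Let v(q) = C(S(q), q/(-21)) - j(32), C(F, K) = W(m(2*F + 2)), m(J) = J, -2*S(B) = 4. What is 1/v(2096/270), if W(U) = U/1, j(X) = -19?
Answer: 1/17 ≈ 0.058824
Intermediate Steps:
S(B) = -2 (S(B) = -1/2*4 = -2)
W(U) = U (W(U) = U*1 = U)
C(F, K) = 2 + 2*F (C(F, K) = 2*F + 2 = 2 + 2*F)
v(q) = 17 (v(q) = (2 + 2*(-2)) - 1*(-19) = (2 - 4) + 19 = -2 + 19 = 17)
1/v(2096/270) = 1/17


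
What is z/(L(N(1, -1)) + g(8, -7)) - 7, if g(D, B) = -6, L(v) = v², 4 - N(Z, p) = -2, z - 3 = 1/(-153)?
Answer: -15836/2295 ≈ -6.9002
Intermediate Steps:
z = 458/153 (z = 3 + 1/(-153) = 3 - 1/153 = 458/153 ≈ 2.9935)
N(Z, p) = 6 (N(Z, p) = 4 - 1*(-2) = 4 + 2 = 6)
z/(L(N(1, -1)) + g(8, -7)) - 7 = 458/(153*(6² - 6)) - 7 = 458/(153*(36 - 6)) - 7 = (458/153)/30 - 7 = (458/153)*(1/30) - 7 = 229/2295 - 7 = -15836/2295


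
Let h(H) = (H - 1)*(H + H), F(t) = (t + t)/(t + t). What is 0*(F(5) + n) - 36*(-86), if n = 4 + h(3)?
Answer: 3096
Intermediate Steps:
F(t) = 1 (F(t) = (2*t)/((2*t)) = (2*t)*(1/(2*t)) = 1)
h(H) = 2*H*(-1 + H) (h(H) = (-1 + H)*(2*H) = 2*H*(-1 + H))
n = 16 (n = 4 + 2*3*(-1 + 3) = 4 + 2*3*2 = 4 + 12 = 16)
0*(F(5) + n) - 36*(-86) = 0*(1 + 16) - 36*(-86) = 0*17 + 3096 = 0 + 3096 = 3096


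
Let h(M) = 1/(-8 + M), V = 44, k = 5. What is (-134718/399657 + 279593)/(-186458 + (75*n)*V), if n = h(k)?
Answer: -37247054961/24986289202 ≈ -1.4907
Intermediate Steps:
n = -⅓ (n = 1/(-8 + 5) = 1/(-3) = -⅓ ≈ -0.33333)
(-134718/399657 + 279593)/(-186458 + (75*n)*V) = (-134718/399657 + 279593)/(-186458 + (75*(-⅓))*44) = (-134718*1/399657 + 279593)/(-186458 - 25*44) = (-44906/133219 + 279593)/(-186458 - 1100) = (37247054961/133219)/(-187558) = (37247054961/133219)*(-1/187558) = -37247054961/24986289202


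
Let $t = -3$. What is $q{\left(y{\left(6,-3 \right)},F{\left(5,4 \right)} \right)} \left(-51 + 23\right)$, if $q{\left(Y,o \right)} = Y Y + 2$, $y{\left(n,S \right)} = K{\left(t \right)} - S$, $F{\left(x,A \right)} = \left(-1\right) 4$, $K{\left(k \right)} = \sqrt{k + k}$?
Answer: $-140 - 168 i \sqrt{6} \approx -140.0 - 411.51 i$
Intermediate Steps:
$K{\left(k \right)} = \sqrt{2} \sqrt{k}$ ($K{\left(k \right)} = \sqrt{2 k} = \sqrt{2} \sqrt{k}$)
$F{\left(x,A \right)} = -4$
$y{\left(n,S \right)} = - S + i \sqrt{6}$ ($y{\left(n,S \right)} = \sqrt{2} \sqrt{-3} - S = \sqrt{2} i \sqrt{3} - S = i \sqrt{6} - S = - S + i \sqrt{6}$)
$q{\left(Y,o \right)} = 2 + Y^{2}$ ($q{\left(Y,o \right)} = Y^{2} + 2 = 2 + Y^{2}$)
$q{\left(y{\left(6,-3 \right)},F{\left(5,4 \right)} \right)} \left(-51 + 23\right) = \left(2 + \left(\left(-1\right) \left(-3\right) + i \sqrt{6}\right)^{2}\right) \left(-51 + 23\right) = \left(2 + \left(3 + i \sqrt{6}\right)^{2}\right) \left(-28\right) = -56 - 28 \left(3 + i \sqrt{6}\right)^{2}$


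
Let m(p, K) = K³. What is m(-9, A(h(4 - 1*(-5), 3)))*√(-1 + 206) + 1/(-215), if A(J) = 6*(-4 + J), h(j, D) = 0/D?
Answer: -1/215 - 13824*√205 ≈ -1.9793e+5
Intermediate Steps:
h(j, D) = 0
A(J) = -24 + 6*J
m(-9, A(h(4 - 1*(-5), 3)))*√(-1 + 206) + 1/(-215) = (-24 + 6*0)³*√(-1 + 206) + 1/(-215) = (-24 + 0)³*√205 - 1/215 = (-24)³*√205 - 1/215 = -13824*√205 - 1/215 = -1/215 - 13824*√205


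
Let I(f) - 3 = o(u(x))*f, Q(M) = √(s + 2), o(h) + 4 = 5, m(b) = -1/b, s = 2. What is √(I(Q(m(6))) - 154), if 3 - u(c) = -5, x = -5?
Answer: I*√149 ≈ 12.207*I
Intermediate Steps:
u(c) = 8 (u(c) = 3 - 1*(-5) = 3 + 5 = 8)
o(h) = 1 (o(h) = -4 + 5 = 1)
Q(M) = 2 (Q(M) = √(2 + 2) = √4 = 2)
I(f) = 3 + f (I(f) = 3 + 1*f = 3 + f)
√(I(Q(m(6))) - 154) = √((3 + 2) - 154) = √(5 - 154) = √(-149) = I*√149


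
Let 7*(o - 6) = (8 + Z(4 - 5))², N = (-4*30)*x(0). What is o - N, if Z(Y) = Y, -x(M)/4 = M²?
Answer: 13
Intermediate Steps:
x(M) = -4*M²
N = 0 (N = (-4*30)*(-4*0²) = -(-480)*0 = -120*0 = 0)
o = 13 (o = 6 + (8 + (4 - 5))²/7 = 6 + (8 - 1)²/7 = 6 + (⅐)*7² = 6 + (⅐)*49 = 6 + 7 = 13)
o - N = 13 - 1*0 = 13 + 0 = 13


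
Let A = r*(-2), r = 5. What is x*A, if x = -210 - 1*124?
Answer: 3340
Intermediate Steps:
x = -334 (x = -210 - 124 = -334)
A = -10 (A = 5*(-2) = -10)
x*A = -334*(-10) = 3340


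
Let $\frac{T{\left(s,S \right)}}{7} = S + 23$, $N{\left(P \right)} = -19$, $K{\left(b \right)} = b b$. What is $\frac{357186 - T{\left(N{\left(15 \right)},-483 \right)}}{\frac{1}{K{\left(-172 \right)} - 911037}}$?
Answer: $-317680949918$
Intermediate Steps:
$K{\left(b \right)} = b^{2}$
$T{\left(s,S \right)} = 161 + 7 S$ ($T{\left(s,S \right)} = 7 \left(S + 23\right) = 7 \left(23 + S\right) = 161 + 7 S$)
$\frac{357186 - T{\left(N{\left(15 \right)},-483 \right)}}{\frac{1}{K{\left(-172 \right)} - 911037}} = \frac{357186 - \left(161 + 7 \left(-483\right)\right)}{\frac{1}{\left(-172\right)^{2} - 911037}} = \frac{357186 - \left(161 - 3381\right)}{\frac{1}{29584 - 911037}} = \frac{357186 - -3220}{\frac{1}{-881453}} = \frac{357186 + 3220}{- \frac{1}{881453}} = 360406 \left(-881453\right) = -317680949918$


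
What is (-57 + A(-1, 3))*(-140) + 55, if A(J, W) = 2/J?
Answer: 8315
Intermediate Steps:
(-57 + A(-1, 3))*(-140) + 55 = (-57 + 2/(-1))*(-140) + 55 = (-57 + 2*(-1))*(-140) + 55 = (-57 - 2)*(-140) + 55 = -59*(-140) + 55 = 8260 + 55 = 8315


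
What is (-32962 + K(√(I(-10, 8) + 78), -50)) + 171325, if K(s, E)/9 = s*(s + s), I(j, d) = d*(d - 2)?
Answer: 140631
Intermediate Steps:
I(j, d) = d*(-2 + d)
K(s, E) = 18*s² (K(s, E) = 9*(s*(s + s)) = 9*(s*(2*s)) = 9*(2*s²) = 18*s²)
(-32962 + K(√(I(-10, 8) + 78), -50)) + 171325 = (-32962 + 18*(√(8*(-2 + 8) + 78))²) + 171325 = (-32962 + 18*(√(8*6 + 78))²) + 171325 = (-32962 + 18*(√(48 + 78))²) + 171325 = (-32962 + 18*(√126)²) + 171325 = (-32962 + 18*(3*√14)²) + 171325 = (-32962 + 18*126) + 171325 = (-32962 + 2268) + 171325 = -30694 + 171325 = 140631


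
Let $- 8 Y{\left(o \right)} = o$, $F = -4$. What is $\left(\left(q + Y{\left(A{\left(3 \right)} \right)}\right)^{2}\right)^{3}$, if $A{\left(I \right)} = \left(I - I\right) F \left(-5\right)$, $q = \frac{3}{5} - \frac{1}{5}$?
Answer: $\frac{64}{15625} \approx 0.004096$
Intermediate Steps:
$q = \frac{2}{5}$ ($q = 3 \cdot \frac{1}{5} - \frac{1}{5} = \frac{3}{5} - \frac{1}{5} = \frac{2}{5} \approx 0.4$)
$A{\left(I \right)} = 0$ ($A{\left(I \right)} = \left(I - I\right) \left(-4\right) \left(-5\right) = 0 \left(-4\right) \left(-5\right) = 0 \left(-5\right) = 0$)
$Y{\left(o \right)} = - \frac{o}{8}$
$\left(\left(q + Y{\left(A{\left(3 \right)} \right)}\right)^{2}\right)^{3} = \left(\left(\frac{2}{5} - 0\right)^{2}\right)^{3} = \left(\left(\frac{2}{5} + 0\right)^{2}\right)^{3} = \left(\left(\frac{2}{5}\right)^{2}\right)^{3} = \left(\frac{4}{25}\right)^{3} = \frac{64}{15625}$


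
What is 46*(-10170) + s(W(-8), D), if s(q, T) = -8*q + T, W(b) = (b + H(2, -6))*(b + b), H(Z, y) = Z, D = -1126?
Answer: -469714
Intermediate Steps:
W(b) = 2*b*(2 + b) (W(b) = (b + 2)*(b + b) = (2 + b)*(2*b) = 2*b*(2 + b))
s(q, T) = T - 8*q
46*(-10170) + s(W(-8), D) = 46*(-10170) + (-1126 - 16*(-8)*(2 - 8)) = -467820 + (-1126 - 16*(-8)*(-6)) = -467820 + (-1126 - 8*96) = -467820 + (-1126 - 768) = -467820 - 1894 = -469714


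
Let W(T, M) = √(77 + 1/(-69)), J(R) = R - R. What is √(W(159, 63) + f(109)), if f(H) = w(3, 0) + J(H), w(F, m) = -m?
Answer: 2*√2*69^(¾)*83^(¼)/69 ≈ 2.9621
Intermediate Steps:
J(R) = 0
W(T, M) = 8*√5727/69 (W(T, M) = √(77 - 1/69) = √(5312/69) = 8*√5727/69)
f(H) = 0 (f(H) = -1*0 + 0 = 0 + 0 = 0)
√(W(159, 63) + f(109)) = √(8*√5727/69 + 0) = √(8*√5727/69) = 2*69^(¾)*83^(¼)*(69*√2)/4761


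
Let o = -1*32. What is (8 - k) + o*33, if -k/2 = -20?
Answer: -1088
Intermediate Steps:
k = 40 (k = -2*(-20) = 40)
o = -32
(8 - k) + o*33 = (8 - 1*40) - 32*33 = (8 - 40) - 1056 = -32 - 1056 = -1088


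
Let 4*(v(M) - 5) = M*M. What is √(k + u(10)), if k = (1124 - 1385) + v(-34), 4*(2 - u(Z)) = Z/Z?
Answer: √139/2 ≈ 5.8949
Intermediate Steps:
v(M) = 5 + M²/4 (v(M) = 5 + (M*M)/4 = 5 + M²/4)
u(Z) = 7/4 (u(Z) = 2 - Z/(4*Z) = 2 - ¼*1 = 2 - ¼ = 7/4)
k = 33 (k = (1124 - 1385) + (5 + (¼)*(-34)²) = -261 + (5 + (¼)*1156) = -261 + (5 + 289) = -261 + 294 = 33)
√(k + u(10)) = √(33 + 7/4) = √(139/4) = √139/2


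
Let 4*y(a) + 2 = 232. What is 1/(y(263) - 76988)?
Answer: -2/153861 ≈ -1.2999e-5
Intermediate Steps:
y(a) = 115/2 (y(a) = -½ + (¼)*232 = -½ + 58 = 115/2)
1/(y(263) - 76988) = 1/(115/2 - 76988) = 1/(-153861/2) = -2/153861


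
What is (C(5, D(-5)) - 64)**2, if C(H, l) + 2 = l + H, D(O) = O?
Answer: 4356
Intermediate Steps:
C(H, l) = -2 + H + l (C(H, l) = -2 + (l + H) = -2 + (H + l) = -2 + H + l)
(C(5, D(-5)) - 64)**2 = ((-2 + 5 - 5) - 64)**2 = (-2 - 64)**2 = (-66)**2 = 4356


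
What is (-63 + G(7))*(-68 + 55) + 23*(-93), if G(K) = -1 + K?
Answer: -1398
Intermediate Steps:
(-63 + G(7))*(-68 + 55) + 23*(-93) = (-63 + (-1 + 7))*(-68 + 55) + 23*(-93) = (-63 + 6)*(-13) - 2139 = -57*(-13) - 2139 = 741 - 2139 = -1398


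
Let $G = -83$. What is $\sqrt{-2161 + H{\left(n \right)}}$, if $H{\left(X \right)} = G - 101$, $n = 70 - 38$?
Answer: $i \sqrt{2345} \approx 48.425 i$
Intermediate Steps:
$n = 32$ ($n = 70 - 38 = 32$)
$H{\left(X \right)} = -184$ ($H{\left(X \right)} = -83 - 101 = -184$)
$\sqrt{-2161 + H{\left(n \right)}} = \sqrt{-2161 - 184} = \sqrt{-2345} = i \sqrt{2345}$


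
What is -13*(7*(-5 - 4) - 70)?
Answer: 1729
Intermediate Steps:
-13*(7*(-5 - 4) - 70) = -13*(7*(-9) - 70) = -13*(-63 - 70) = -13*(-133) = 1729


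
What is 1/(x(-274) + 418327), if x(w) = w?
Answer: 1/418053 ≈ 2.3920e-6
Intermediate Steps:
1/(x(-274) + 418327) = 1/(-274 + 418327) = 1/418053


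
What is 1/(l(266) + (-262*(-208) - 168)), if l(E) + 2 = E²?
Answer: 1/125082 ≈ 7.9947e-6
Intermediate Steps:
l(E) = -2 + E²
1/(l(266) + (-262*(-208) - 168)) = 1/((-2 + 266²) + (-262*(-208) - 168)) = 1/((-2 + 70756) + (54496 - 168)) = 1/(70754 + 54328) = 1/125082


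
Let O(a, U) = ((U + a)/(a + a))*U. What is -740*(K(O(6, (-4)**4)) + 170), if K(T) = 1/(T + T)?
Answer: -1054707755/8384 ≈ -1.2580e+5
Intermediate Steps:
O(a, U) = U*(U + a)/(2*a) (O(a, U) = ((U + a)/((2*a)))*U = ((U + a)*(1/(2*a)))*U = ((U + a)/(2*a))*U = U*(U + a)/(2*a))
K(T) = 1/(2*T)
-740*(K(O(6, (-4)**4)) + 170) = -740*(1/(2*(((1/2)*(-4)**4*((-4)**4 + 6)/6))) + 170) = -740*(1/(2*(((1/2)*256*(1/6)*(256 + 6)))) + 170) = -740*(1/(2*(((1/2)*256*(1/6)*262))) + 170) = -740*(1/(2*(16768/3)) + 170) = -740*((1/2)*(3/16768) + 170) = -740*(3/33536 + 170) = -740*5701123/33536 = -1054707755/8384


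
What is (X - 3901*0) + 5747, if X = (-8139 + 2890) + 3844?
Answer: 4342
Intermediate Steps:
X = -1405 (X = -5249 + 3844 = -1405)
(X - 3901*0) + 5747 = (-1405 - 3901*0) + 5747 = (-1405 + 0) + 5747 = -1405 + 5747 = 4342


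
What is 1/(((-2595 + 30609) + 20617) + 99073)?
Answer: 1/147704 ≈ 6.7703e-6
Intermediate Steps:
1/(((-2595 + 30609) + 20617) + 99073) = 1/((28014 + 20617) + 99073) = 1/(48631 + 99073) = 1/147704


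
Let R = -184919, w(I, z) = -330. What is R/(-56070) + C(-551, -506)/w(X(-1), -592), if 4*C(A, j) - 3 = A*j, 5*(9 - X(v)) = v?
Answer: -14655931/70488 ≈ -207.92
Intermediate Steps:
X(v) = 9 - v/5
C(A, j) = ¾ + A*j/4 (C(A, j) = ¾ + (A*j)/4 = ¾ + A*j/4)
R/(-56070) + C(-551, -506)/w(X(-1), -592) = -184919/(-56070) + (¾ + (¼)*(-551)*(-506))/(-330) = -184919*(-1/56070) + (¾ + 139403/2)*(-1/330) = 26417/8010 + (278809/4)*(-1/330) = 26417/8010 - 278809/1320 = -14655931/70488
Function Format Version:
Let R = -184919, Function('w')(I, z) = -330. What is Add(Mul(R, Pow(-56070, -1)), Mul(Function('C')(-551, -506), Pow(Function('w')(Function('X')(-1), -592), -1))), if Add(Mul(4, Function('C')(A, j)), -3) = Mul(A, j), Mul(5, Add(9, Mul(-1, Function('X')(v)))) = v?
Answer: Rational(-14655931, 70488) ≈ -207.92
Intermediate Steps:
Function('X')(v) = Add(9, Mul(Rational(-1, 5), v))
Function('C')(A, j) = Add(Rational(3, 4), Mul(Rational(1, 4), A, j)) (Function('C')(A, j) = Add(Rational(3, 4), Mul(Rational(1, 4), Mul(A, j))) = Add(Rational(3, 4), Mul(Rational(1, 4), A, j)))
Add(Mul(R, Pow(-56070, -1)), Mul(Function('C')(-551, -506), Pow(Function('w')(Function('X')(-1), -592), -1))) = Add(Mul(-184919, Pow(-56070, -1)), Mul(Add(Rational(3, 4), Mul(Rational(1, 4), -551, -506)), Pow(-330, -1))) = Add(Mul(-184919, Rational(-1, 56070)), Mul(Add(Rational(3, 4), Rational(139403, 2)), Rational(-1, 330))) = Add(Rational(26417, 8010), Mul(Rational(278809, 4), Rational(-1, 330))) = Add(Rational(26417, 8010), Rational(-278809, 1320)) = Rational(-14655931, 70488)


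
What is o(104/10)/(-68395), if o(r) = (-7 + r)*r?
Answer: -884/1709875 ≈ -0.00051700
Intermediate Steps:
o(r) = r*(-7 + r)
o(104/10)/(-68395) = ((104/10)*(-7 + 104/10))/(-68395) = ((104*(⅒))*(-7 + 104*(⅒)))*(-1/68395) = (52*(-7 + 52/5)/5)*(-1/68395) = ((52/5)*(17/5))*(-1/68395) = (884/25)*(-1/68395) = -884/1709875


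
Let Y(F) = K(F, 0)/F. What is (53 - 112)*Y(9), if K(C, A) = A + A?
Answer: 0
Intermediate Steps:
K(C, A) = 2*A
Y(F) = 0 (Y(F) = (2*0)/F = 0/F = 0)
(53 - 112)*Y(9) = (53 - 112)*0 = -59*0 = 0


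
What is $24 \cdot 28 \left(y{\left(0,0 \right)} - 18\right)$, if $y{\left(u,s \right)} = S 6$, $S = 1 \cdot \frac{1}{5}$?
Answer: $- \frac{56448}{5} \approx -11290.0$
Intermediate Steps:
$S = \frac{1}{5}$ ($S = 1 \cdot \frac{1}{5} = \frac{1}{5} \approx 0.2$)
$y{\left(u,s \right)} = \frac{6}{5}$ ($y{\left(u,s \right)} = \frac{1}{5} \cdot 6 = \frac{6}{5}$)
$24 \cdot 28 \left(y{\left(0,0 \right)} - 18\right) = 24 \cdot 28 \left(\frac{6}{5} - 18\right) = 672 \left(- \frac{84}{5}\right) = - \frac{56448}{5}$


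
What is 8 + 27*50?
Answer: 1358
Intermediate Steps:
8 + 27*50 = 8 + 1350 = 1358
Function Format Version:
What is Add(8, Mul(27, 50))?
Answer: 1358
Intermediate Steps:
Add(8, Mul(27, 50)) = Add(8, 1350) = 1358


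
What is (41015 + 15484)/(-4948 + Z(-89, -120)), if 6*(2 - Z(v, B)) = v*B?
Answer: -18833/2242 ≈ -8.4001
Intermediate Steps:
Z(v, B) = 2 - B*v/6 (Z(v, B) = 2 - v*B/6 = 2 - B*v/6)
(41015 + 15484)/(-4948 + Z(-89, -120)) = (41015 + 15484)/(-4948 + (2 - ⅙*(-120)*(-89))) = 56499/(-4948 + (2 - 1780)) = 56499/(-4948 - 1778) = 56499/(-6726) = 56499*(-1/6726) = -18833/2242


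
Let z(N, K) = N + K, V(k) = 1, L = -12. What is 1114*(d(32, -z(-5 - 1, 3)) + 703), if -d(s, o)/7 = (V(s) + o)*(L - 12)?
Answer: 1531750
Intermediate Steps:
z(N, K) = K + N
d(s, o) = 168 + 168*o (d(s, o) = -7*(1 + o)*(-12 - 12) = -7*(1 + o)*(-24) = -7*(-24 - 24*o) = 168 + 168*o)
1114*(d(32, -z(-5 - 1, 3)) + 703) = 1114*((168 + 168*(-(3 + (-5 - 1)))) + 703) = 1114*((168 + 168*(-(3 - 6))) + 703) = 1114*((168 + 168*(-1*(-3))) + 703) = 1114*((168 + 168*3) + 703) = 1114*((168 + 504) + 703) = 1114*(672 + 703) = 1114*1375 = 1531750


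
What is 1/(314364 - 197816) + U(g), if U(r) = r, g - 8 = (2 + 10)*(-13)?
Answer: -17249103/116548 ≈ -148.00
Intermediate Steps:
g = -148 (g = 8 + (2 + 10)*(-13) = 8 + 12*(-13) = 8 - 156 = -148)
1/(314364 - 197816) + U(g) = 1/(314364 - 197816) - 148 = 1/116548 - 148 = -17249103/116548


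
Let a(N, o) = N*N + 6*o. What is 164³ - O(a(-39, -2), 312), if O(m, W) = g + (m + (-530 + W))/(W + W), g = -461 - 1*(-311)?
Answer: 2752521365/624 ≈ 4.4111e+6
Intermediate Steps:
g = -150 (g = -461 + 311 = -150)
a(N, o) = N² + 6*o
O(m, W) = -150 + (-530 + W + m)/(2*W) (O(m, W) = -150 + (m + (-530 + W))/(W + W) = -150 + (-530 + W + m)/((2*W)) = -150 + (-530 + W + m)*(1/(2*W)) = -150 + (-530 + W + m)/(2*W))
164³ - O(a(-39, -2), 312) = 164³ - (-530 + ((-39)² + 6*(-2)) - 299*312)/(2*312) = 4410944 - (-530 + (1521 - 12) - 93288)/(2*312) = 4410944 - (-530 + 1509 - 93288)/(2*312) = 4410944 - (-92309)/(2*312) = 4410944 - 1*(-92309/624) = 4410944 + 92309/624 = 2752521365/624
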